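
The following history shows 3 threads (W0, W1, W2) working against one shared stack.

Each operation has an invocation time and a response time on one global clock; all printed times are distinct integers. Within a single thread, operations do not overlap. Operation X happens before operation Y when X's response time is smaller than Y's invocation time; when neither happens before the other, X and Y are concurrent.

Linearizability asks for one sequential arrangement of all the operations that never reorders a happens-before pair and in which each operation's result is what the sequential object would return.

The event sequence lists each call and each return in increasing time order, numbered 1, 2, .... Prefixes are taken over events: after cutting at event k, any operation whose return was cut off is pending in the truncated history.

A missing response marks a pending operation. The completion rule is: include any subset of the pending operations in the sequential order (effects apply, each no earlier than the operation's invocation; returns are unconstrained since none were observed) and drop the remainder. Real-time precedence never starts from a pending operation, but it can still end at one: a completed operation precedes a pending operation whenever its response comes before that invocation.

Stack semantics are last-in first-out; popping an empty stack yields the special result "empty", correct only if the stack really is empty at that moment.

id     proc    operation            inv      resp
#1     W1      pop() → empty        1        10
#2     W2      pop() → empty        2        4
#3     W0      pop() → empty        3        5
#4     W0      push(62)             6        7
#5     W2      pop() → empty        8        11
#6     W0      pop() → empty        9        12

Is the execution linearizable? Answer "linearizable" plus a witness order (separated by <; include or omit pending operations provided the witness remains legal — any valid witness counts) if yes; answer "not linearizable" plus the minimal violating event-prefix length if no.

through event 11 a valid linearization exists; event 12 (#6 responding at time 12) ends that
no legal order exists: 24 real-time-consistent candidates over 6 completed stack operations, all rejected
sample order #1, #2, #3, #4, #5, #6 stalls at step 5 — #5 pop() → empty has no legal effect
sample order #1, #2, #3, #4, #6, #5 stalls at step 5 — #6 pop() → empty has no legal effect

not linearizable — minimal violating prefix: 12 events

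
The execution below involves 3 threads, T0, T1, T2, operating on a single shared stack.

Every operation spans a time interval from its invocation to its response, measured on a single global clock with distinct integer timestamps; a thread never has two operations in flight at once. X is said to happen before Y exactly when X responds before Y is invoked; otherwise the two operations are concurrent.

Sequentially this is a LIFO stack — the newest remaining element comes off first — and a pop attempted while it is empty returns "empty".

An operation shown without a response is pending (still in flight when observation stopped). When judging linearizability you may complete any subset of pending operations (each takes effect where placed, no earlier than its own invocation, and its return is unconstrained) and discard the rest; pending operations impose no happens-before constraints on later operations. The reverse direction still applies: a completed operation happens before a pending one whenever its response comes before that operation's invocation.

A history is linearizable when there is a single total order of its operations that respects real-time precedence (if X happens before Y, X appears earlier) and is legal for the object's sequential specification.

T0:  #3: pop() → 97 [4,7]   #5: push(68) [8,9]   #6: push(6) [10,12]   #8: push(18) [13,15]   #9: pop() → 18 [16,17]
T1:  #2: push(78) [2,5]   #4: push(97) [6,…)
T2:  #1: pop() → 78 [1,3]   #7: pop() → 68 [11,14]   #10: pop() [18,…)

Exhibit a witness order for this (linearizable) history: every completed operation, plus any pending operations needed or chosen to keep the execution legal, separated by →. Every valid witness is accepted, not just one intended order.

after step 1 (#2 push(78)): stack <78>
after step 2 (#1 pop() → 78): stack <>
after step 3 (#4 push(97) (pending, included)): stack <97>
after step 4 (#3 pop() → 97): stack <>
after step 5 (#5 push(68)): stack <68>
after step 6 (#7 pop() → 68): stack <>
after step 7 (#6 push(6)): stack <6>
after step 8 (#8 push(18)): stack <6,18>
after step 9 (#9 pop() → 18): stack <6>

#2 → #1 → #4 → #3 → #5 → #7 → #6 → #8 → #9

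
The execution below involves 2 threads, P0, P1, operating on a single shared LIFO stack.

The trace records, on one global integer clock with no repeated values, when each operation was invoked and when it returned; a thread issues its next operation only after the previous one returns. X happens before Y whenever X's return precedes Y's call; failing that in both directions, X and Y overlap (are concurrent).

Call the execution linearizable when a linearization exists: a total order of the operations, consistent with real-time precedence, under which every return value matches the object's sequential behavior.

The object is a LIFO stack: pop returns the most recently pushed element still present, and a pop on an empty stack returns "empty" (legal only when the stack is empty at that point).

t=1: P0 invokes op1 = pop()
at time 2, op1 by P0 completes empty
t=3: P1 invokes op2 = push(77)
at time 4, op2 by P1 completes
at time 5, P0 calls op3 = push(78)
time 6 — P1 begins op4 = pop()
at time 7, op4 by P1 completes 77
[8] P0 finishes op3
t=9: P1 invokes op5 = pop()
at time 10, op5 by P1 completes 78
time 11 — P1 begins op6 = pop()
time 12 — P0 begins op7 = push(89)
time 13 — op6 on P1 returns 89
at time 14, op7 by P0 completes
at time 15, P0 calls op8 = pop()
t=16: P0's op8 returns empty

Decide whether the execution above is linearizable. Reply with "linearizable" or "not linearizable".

one valid linearization: op1, op2, op4, op3, op5, op7, op6, op8
after step 1 (op1 pop() → empty): stack <>
after step 2 (op2 push(77)): stack <77>
after step 3 (op4 pop() → 77): stack <>
after step 4 (op3 push(78)): stack <78>
after step 5 (op5 pop() → 78): stack <>
after step 6 (op7 push(89)): stack <89>
after step 7 (op6 pop() → 89): stack <>
after step 8 (op8 pop() → empty): stack <>

linearizable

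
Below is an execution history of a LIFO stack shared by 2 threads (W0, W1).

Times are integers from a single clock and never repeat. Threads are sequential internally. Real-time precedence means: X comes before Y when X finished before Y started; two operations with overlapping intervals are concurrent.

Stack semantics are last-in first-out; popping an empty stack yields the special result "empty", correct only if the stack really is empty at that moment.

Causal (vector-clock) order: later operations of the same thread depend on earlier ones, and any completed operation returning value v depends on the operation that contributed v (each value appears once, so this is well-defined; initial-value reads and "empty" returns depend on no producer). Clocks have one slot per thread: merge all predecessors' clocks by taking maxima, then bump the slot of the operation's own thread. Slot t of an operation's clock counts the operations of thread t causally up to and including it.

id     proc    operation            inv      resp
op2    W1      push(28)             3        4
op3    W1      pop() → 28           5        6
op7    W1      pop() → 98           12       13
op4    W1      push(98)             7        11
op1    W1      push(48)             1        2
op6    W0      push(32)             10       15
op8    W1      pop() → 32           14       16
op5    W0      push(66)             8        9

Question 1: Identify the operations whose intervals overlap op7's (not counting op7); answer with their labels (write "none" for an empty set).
concurrent with op7 ([12,13]): every op whose interval crosses 12..13
op1 [1,2]: before
op2 [3,4]: before
op3 [5,6]: before
op4 [7,11]: before
op5 [8,9]: before
op6 [10,15]: concurrent
op8 [14,16]: after

op6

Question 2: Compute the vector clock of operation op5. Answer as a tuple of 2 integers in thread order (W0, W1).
VC(op1, invoked at 1): no causal predecessors; +1 on W1 → (0, 1)
VC(op5, invoked at 8): no causal predecessors; +1 on W0 → (1, 0)
from VC(op1)=(0, 1), op2 (invoked 3) maxes components and bumps W1 → (0, 2)
from VC(op5)=(1, 0), op6 (invoked 10) maxes components and bumps W0 → (2, 0)
from VC(op2)=(0, 2), op3 (invoked 5) maxes components and bumps W1 → (0, 3)
from VC(op3)=(0, 3), op4 (invoked 7) maxes components and bumps W1 → (0, 4)
from VC(op4)=(0, 4), op7 (invoked 12) maxes components and bumps W1 → (0, 5)
from VC(op6)=(2, 0), VC(op7)=(0, 5), op8 (invoked 14) maxes components and bumps W1 → (2, 6)
target: VC(op5) = (1, 0)

(1, 0)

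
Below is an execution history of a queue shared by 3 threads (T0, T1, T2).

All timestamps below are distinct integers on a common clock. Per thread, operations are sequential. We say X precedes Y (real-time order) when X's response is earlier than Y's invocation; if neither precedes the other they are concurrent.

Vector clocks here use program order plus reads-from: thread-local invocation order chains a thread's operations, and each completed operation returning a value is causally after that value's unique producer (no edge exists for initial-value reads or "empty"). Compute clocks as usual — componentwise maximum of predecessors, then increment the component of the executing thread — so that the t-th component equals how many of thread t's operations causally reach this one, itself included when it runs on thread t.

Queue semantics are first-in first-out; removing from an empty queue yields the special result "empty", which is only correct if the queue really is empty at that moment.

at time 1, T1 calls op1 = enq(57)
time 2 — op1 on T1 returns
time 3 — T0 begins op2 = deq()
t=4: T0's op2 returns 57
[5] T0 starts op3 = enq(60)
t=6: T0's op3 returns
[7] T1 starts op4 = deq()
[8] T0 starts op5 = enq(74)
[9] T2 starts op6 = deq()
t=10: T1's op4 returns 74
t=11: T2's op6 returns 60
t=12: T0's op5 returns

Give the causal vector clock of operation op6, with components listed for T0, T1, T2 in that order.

root op op1, invoked 1: fresh clock plus T1's own tick → (0, 1, 0)
op2, invoked 3, takes VC(op1)=(0, 1, 0) under max, adds 1 for T0 → (1, 1, 0)
op3, invoked 5, takes VC(op2)=(1, 1, 0) under max, adds 1 for T0 → (2, 1, 0)
op6, invoked 9, takes VC(op3)=(2, 1, 0) under max, adds 1 for T2 → (2, 1, 1)
op5, invoked 8, takes VC(op3)=(2, 1, 0) under max, adds 1 for T0 → (3, 1, 0)
op4, invoked 7, takes VC(op1)=(0, 1, 0), VC(op5)=(3, 1, 0) under max, adds 1 for T1 → (3, 2, 0)
target: VC(op6) = (2, 1, 1)

(2, 1, 1)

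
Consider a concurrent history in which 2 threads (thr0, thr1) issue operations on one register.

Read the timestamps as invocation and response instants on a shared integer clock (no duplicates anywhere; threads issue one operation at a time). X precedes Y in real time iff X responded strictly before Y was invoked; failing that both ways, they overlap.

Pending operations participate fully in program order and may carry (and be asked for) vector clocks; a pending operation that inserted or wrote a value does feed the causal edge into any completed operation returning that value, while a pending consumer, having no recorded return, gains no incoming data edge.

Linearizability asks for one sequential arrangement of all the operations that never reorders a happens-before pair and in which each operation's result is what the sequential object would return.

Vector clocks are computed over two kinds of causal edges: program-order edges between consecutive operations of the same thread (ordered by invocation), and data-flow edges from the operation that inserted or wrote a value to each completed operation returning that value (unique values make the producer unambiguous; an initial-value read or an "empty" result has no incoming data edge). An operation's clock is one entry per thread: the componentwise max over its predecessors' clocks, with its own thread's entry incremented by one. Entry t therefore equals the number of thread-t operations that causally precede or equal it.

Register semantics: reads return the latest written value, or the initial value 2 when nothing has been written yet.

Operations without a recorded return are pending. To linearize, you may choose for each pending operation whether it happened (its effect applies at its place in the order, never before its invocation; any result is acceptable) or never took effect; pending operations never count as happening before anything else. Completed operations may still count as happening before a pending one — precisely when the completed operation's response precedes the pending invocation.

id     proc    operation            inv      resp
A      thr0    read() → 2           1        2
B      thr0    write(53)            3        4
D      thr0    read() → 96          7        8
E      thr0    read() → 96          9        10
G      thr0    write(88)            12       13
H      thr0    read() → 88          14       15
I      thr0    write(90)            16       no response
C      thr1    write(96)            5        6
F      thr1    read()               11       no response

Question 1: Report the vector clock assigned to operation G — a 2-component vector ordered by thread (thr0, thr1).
(5, 1)

VC(C, invoked at 5): no causal predecessors; +1 on thr1 → (0, 1)
VC(A, invoked at 1): no causal predecessors; +1 on thr0 → (1, 0)
VC(F, invoked at 11): max of VC(C)=(0, 1), then +1 on thread thr1 → (0, 2)
VC(B, invoked at 3): max of VC(A)=(1, 0), then +1 on thread thr0 → (2, 0)
VC(D, invoked at 7): max of VC(B)=(2, 0), VC(C)=(0, 1), then +1 on thread thr0 → (3, 1)
VC(E, invoked at 9): max of VC(C)=(0, 1), VC(D)=(3, 1), then +1 on thread thr0 → (4, 1)
VC(G, invoked at 12): max of VC(E)=(4, 1), then +1 on thread thr0 → (5, 1)
VC(H, invoked at 14): max of VC(G)=(5, 1), then +1 on thread thr0 → (6, 1)
VC(I, invoked at 16): max of VC(H)=(6, 1), then +1 on thread thr0 → (7, 1)
target: VC(G) = (5, 1)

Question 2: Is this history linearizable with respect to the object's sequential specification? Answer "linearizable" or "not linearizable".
linearizable

one valid linearization: A, B, C, D, E, F, G, H
step 1: A read() → 2 — value 2
step 2: B write(53) — value 53
step 3: C write(96) — value 96
step 4: D read() → 96 — value 96
step 5: E read() → 96 — value 96
step 6: F read() (pending, included) — value 96
step 7: G write(88) — value 88
step 8: H read() → 88 — value 88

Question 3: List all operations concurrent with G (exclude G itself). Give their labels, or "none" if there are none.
F

overlap test against G [12,13]: concurrent iff the interval meets 12..13
A [1,2]: before
B [3,4]: before
C [5,6]: before
D [7,8]: before
E [9,10]: before
F [11,…): concurrent
H [14,15]: after
I [16,…): after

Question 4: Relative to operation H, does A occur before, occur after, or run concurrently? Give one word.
before

A spans [1,2], H spans [14,15]
resp(A)=2 < inv(H)=14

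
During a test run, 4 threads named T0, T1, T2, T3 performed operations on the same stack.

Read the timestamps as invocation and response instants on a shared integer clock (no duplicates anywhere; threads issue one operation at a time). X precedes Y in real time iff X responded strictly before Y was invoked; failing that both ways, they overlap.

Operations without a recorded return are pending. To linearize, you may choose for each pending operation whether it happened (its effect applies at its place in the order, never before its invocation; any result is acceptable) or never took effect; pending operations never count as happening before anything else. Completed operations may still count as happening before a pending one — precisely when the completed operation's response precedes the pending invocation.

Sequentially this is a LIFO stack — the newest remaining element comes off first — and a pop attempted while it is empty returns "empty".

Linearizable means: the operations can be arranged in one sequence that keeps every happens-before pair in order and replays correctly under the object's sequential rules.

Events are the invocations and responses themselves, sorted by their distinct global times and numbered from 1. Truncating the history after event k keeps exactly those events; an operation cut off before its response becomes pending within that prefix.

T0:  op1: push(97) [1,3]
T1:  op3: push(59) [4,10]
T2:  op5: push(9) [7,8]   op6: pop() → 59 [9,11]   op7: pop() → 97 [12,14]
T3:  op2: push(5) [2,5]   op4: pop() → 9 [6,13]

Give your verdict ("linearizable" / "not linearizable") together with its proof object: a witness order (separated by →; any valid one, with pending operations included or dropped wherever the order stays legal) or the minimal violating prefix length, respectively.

linearizable — witness: op2 → op1 → op3 → op5 → op4 → op6 → op7

1. op2 push(5), leaving stack <5>
2. op1 push(97), leaving stack <5,97>
3. op3 push(59), leaving stack <5,97,59>
4. op5 push(9), leaving stack <5,97,59,9>
5. op4 pop() → 9, leaving stack <5,97,59>
6. op6 pop() → 59, leaving stack <5,97>
7. op7 pop() → 97, leaving stack <5>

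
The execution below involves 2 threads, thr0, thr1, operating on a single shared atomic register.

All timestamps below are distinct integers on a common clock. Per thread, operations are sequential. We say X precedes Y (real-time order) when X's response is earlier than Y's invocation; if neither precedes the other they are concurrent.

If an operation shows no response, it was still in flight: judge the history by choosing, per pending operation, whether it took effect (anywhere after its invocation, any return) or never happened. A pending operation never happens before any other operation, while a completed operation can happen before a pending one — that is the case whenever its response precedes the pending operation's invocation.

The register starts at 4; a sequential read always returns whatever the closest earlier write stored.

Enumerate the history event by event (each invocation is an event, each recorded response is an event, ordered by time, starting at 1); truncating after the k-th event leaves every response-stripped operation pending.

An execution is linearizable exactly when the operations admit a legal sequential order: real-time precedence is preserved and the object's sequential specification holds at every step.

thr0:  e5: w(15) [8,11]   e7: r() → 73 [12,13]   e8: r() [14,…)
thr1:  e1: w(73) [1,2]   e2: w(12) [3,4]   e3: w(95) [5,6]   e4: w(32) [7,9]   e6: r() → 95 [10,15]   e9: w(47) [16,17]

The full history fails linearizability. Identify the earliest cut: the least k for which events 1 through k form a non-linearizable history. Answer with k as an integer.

a valid linearization of events 1..12 exists, for instance e1, e2, e3, e4, e5:
after step 1 (e1 w(73)): value 73
after step 2 (e2 w(12)): value 12
after step 3 (e3 w(95)): value 95
after step 4 (e4 w(32)): value 32
after step 5 (e5 w(15)): value 15
once event 13 joins (e7's response, time 13), exhaustive search finds no witness
include/drop combinations of the 1 pending operation (e6) were all tried; none helps
one such order, e1, e2, e3, e4, e5, e7 (pending dropped), breaks at step 6 where e7 r() → 73 is illegal
one such order, e1, e2, e3, e5, e4, e7 (pending dropped), breaks at step 6 where e7 r() → 73 is illegal

13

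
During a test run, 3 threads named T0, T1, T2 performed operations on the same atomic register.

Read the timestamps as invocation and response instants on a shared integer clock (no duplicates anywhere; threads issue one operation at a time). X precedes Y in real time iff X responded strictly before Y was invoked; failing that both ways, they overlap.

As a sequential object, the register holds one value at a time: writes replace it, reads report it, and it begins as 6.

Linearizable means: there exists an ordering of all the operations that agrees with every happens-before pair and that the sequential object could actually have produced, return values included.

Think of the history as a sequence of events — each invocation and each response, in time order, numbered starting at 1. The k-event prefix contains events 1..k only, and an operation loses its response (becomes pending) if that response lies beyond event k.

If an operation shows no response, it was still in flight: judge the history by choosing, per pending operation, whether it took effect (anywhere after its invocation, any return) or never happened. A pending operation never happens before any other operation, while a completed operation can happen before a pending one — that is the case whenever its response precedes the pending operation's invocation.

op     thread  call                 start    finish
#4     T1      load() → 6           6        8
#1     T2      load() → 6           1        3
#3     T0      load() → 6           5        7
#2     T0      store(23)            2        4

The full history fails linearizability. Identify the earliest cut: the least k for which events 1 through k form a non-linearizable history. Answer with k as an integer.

one valid order for events 1..6 is #1, #2:
1. #1 load() → 6, leaving value 6
2. #2 store(23), leaving value 23
with event 7 included (#3 responding at time 7), all real-time-consistent orders fail
every completion of the 1 pending operation (#4) was checked; none linearizes
sample order #1, #2, #3 (pending dropped) stalls at step 3 — #3 load() → 6 has no legal effect
sample order #2, #1, #3 (pending dropped) stalls at step 2 — #1 load() → 6 has no legal effect

7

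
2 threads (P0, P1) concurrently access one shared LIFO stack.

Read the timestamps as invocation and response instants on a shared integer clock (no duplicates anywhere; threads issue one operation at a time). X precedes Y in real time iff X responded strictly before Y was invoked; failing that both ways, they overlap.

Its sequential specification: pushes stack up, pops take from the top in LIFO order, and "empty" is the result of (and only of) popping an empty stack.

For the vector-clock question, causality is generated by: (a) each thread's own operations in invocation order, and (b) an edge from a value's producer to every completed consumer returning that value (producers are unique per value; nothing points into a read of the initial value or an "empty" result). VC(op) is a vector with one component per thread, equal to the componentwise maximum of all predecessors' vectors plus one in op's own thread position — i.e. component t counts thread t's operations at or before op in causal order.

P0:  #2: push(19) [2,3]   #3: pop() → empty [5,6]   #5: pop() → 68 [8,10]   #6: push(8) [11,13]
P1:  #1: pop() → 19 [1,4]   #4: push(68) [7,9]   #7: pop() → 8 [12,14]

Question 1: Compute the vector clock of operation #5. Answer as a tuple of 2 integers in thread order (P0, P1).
#2 (invocation 2): nothing precedes it; P0's component alone gives (1, 0)
VC(#1, invoked at 1): max of VC(#2)=(1, 0), then +1 on thread P1 → (1, 1)
VC(#3, invoked at 5): max of VC(#2)=(1, 0), then +1 on thread P0 → (2, 0)
VC(#4, invoked at 7): max of VC(#1)=(1, 1), then +1 on thread P1 → (1, 2)
VC(#5, invoked at 8): max of VC(#3)=(2, 0), VC(#4)=(1, 2), then +1 on thread P0 → (3, 2)
VC(#6, invoked at 11): max of VC(#5)=(3, 2), then +1 on thread P0 → (4, 2)
VC(#7, invoked at 12): max of VC(#4)=(1, 2), VC(#6)=(4, 2), then +1 on thread P1 → (4, 3)
target: VC(#5) = (3, 2)

(3, 2)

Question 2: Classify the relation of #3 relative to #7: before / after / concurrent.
#3 spans [5,6], #7 spans [12,14]
resp(#3)=6 < inv(#7)=12

before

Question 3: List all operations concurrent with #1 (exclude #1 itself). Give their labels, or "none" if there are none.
overlap test against #1 [1,4]: concurrent iff the interval meets 1..4
#2 [2,3]: concurrent
#3 [5,6]: after
#4 [7,9]: after
#5 [8,10]: after
#6 [11,13]: after
#7 [12,14]: after

#2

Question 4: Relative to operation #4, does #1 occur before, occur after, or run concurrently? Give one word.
#1 spans [1,4], #4 spans [7,9]
resp(#1)=4 < inv(#4)=7

before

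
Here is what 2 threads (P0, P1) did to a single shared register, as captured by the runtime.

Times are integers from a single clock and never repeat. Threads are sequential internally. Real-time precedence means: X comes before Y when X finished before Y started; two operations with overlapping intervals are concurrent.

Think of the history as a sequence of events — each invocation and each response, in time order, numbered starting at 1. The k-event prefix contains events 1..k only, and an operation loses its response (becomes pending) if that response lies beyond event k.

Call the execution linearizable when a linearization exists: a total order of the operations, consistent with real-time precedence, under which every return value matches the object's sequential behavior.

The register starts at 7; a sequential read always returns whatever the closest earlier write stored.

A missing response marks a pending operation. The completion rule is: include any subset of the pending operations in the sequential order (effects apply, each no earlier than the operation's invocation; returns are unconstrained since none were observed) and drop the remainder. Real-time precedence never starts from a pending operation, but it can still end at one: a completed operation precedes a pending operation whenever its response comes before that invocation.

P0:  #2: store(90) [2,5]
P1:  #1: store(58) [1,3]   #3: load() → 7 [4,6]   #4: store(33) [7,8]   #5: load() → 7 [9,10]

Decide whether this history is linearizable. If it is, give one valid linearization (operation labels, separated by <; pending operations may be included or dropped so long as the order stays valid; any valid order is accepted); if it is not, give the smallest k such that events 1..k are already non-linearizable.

cut after 5 events: linearizable; cut after 6 events (#3 responds, time 6): not linearizable
real-time-consistent orders of the 3 completed operations: 3 — all fail the register replay
take #1, #2, #3: step 3 already fails, because #3 load() → 7 cannot occur there
take #1, #3, #2: step 2 already fails, because #3 load() → 7 cannot occur there

not linearizable — minimal violating prefix: 6 events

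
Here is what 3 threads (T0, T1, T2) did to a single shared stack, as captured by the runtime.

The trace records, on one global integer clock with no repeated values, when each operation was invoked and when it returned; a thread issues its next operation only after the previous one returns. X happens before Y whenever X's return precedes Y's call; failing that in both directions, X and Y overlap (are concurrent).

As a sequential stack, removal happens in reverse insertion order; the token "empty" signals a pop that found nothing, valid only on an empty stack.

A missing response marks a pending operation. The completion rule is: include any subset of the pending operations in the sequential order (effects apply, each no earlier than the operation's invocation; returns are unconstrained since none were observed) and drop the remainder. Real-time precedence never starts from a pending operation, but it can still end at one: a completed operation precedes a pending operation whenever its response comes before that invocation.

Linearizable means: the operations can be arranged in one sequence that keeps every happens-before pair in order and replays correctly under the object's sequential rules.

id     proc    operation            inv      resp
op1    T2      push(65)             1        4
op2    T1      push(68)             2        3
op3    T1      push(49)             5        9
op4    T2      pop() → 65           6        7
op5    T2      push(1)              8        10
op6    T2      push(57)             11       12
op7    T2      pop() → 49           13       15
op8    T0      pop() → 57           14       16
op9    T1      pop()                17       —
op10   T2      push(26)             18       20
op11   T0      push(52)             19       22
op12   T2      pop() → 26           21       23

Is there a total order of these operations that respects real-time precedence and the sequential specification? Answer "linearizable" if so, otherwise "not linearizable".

linearizable

one valid linearization: op2, op1, op4, op5, op3, op6, op8, op7, op9, op10, op12, op11
step 1: op2 push(68) — stack <68>
step 2: op1 push(65) — stack <68,65>
step 3: op4 pop() → 65 — stack <68>
step 4: op5 push(1) — stack <68,1>
step 5: op3 push(49) — stack <68,1,49>
step 6: op6 push(57) — stack <68,1,49,57>
step 7: op8 pop() → 57 — stack <68,1,49>
step 8: op7 pop() → 49 — stack <68,1>
step 9: op9 pop() (pending, included) — stack <68>
step 10: op10 push(26) — stack <68,26>
step 11: op12 pop() → 26 — stack <68>
step 12: op11 push(52) — stack <68,52>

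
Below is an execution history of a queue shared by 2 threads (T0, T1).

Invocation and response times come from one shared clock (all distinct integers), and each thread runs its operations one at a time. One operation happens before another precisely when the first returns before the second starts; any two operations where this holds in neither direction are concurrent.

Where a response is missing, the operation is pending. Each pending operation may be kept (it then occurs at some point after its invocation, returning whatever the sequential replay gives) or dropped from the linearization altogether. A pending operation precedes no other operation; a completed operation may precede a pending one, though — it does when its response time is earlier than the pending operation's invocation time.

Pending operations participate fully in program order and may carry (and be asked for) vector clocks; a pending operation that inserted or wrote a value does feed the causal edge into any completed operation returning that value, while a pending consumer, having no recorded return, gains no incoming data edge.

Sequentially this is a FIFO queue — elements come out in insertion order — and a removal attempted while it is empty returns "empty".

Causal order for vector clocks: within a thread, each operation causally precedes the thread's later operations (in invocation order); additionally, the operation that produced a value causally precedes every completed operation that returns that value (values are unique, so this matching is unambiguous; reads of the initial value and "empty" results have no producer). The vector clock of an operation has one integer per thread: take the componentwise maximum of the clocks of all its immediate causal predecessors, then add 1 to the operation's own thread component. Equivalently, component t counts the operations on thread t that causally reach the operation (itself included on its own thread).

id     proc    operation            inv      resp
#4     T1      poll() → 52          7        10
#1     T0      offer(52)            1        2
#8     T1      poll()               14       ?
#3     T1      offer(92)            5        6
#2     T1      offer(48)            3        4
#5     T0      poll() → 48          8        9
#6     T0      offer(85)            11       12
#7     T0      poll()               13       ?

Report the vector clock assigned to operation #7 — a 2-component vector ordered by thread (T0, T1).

#2, invoked 3, has no incoming edges; only T1's bump applies → (0, 1)
#1, invoked 1, has no incoming edges; only T0's bump applies → (1, 0)
from VC(#2)=(0, 1), #3 (invoked 5) maxes components and bumps T1 → (0, 2)
from VC(#1)=(1, 0), VC(#2)=(0, 1), #5 (invoked 8) maxes components and bumps T0 → (2, 1)
from VC(#1)=(1, 0), VC(#3)=(0, 2), #4 (invoked 7) maxes components and bumps T1 → (1, 3)
from VC(#5)=(2, 1), #6 (invoked 11) maxes components and bumps T0 → (3, 1)
from VC(#4)=(1, 3), #8 (invoked 14) maxes components and bumps T1 → (1, 4)
from VC(#6)=(3, 1), #7 (invoked 13) maxes components and bumps T0 → (4, 1)
target: VC(#7) = (4, 1)

(4, 1)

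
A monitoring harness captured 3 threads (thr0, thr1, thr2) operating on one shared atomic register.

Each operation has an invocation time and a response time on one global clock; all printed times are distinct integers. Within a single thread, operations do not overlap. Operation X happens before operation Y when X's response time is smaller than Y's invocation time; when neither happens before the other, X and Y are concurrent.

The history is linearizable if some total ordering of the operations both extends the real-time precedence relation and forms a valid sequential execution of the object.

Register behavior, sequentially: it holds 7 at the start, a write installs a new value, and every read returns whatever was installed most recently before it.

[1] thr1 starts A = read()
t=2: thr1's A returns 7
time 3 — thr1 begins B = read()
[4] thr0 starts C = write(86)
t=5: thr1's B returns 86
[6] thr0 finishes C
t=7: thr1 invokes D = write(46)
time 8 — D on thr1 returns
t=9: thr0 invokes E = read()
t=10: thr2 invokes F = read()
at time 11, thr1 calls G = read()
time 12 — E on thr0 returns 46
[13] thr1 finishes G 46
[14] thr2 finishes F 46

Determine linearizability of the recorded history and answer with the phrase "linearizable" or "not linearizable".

linearizable

one valid linearization: A, C, B, D, E, F, G
step 1: A read() → 7 — value 7
step 2: C write(86) — value 86
step 3: B read() → 86 — value 86
step 4: D write(46) — value 46
step 5: E read() → 46 — value 46
step 6: F read() → 46 — value 46
step 7: G read() → 46 — value 46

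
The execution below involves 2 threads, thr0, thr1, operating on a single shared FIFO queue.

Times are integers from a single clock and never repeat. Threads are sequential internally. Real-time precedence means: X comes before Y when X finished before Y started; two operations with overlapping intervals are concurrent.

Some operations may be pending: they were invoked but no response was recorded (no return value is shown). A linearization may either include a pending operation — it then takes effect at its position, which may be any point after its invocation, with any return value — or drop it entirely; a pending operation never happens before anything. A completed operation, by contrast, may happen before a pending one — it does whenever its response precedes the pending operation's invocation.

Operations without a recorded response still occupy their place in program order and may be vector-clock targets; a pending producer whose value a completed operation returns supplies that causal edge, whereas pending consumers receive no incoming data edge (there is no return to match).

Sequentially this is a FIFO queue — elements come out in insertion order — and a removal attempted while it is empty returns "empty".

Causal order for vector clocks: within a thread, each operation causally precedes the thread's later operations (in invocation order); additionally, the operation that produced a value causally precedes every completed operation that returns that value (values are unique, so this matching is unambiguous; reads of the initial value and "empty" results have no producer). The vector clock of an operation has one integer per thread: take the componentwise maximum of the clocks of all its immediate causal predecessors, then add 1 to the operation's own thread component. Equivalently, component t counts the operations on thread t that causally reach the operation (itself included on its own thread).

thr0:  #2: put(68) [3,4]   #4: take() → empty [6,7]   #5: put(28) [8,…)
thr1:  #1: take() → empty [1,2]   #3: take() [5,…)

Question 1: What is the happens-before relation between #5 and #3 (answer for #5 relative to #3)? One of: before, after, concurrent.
#5 spans [8,…), #3 spans [5,…)
the intervals overlap in both directions

concurrent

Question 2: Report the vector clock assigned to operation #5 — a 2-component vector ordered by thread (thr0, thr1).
#1, invoked 1, has no incoming edges; only thr1's bump applies → (0, 1)
#2, invoked 3, has no incoming edges; only thr0's bump applies → (1, 0)
merge at #3 (invoked 5): VC(#1)=(0, 1), own-thread bump on thr1 → (0, 2)
merge at #4 (invoked 6): VC(#2)=(1, 0), own-thread bump on thr0 → (2, 0)
merge at #5 (invoked 8): VC(#4)=(2, 0), own-thread bump on thr0 → (3, 0)
target: VC(#5) = (3, 0)

(3, 0)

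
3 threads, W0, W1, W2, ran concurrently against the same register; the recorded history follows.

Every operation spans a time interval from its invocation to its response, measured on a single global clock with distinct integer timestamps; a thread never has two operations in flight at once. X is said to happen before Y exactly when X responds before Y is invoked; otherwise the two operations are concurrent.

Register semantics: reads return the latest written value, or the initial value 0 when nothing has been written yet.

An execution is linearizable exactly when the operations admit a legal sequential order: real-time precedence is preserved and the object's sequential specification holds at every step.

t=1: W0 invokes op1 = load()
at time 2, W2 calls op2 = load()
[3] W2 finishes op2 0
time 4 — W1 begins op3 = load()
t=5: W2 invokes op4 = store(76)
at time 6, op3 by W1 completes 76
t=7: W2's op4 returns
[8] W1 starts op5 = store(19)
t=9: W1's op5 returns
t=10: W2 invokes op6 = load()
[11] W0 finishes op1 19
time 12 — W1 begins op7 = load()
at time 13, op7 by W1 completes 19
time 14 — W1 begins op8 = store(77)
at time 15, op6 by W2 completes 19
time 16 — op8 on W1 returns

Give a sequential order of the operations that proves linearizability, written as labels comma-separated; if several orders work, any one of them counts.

step 1: op2 load() → 0 — value 0
step 2: op4 store(76) — value 76
step 3: op3 load() → 76 — value 76
step 4: op5 store(19) — value 19
step 5: op1 load() → 19 — value 19
step 6: op6 load() → 19 — value 19
step 7: op7 load() → 19 — value 19
step 8: op8 store(77) — value 77

op2, op4, op3, op5, op1, op6, op7, op8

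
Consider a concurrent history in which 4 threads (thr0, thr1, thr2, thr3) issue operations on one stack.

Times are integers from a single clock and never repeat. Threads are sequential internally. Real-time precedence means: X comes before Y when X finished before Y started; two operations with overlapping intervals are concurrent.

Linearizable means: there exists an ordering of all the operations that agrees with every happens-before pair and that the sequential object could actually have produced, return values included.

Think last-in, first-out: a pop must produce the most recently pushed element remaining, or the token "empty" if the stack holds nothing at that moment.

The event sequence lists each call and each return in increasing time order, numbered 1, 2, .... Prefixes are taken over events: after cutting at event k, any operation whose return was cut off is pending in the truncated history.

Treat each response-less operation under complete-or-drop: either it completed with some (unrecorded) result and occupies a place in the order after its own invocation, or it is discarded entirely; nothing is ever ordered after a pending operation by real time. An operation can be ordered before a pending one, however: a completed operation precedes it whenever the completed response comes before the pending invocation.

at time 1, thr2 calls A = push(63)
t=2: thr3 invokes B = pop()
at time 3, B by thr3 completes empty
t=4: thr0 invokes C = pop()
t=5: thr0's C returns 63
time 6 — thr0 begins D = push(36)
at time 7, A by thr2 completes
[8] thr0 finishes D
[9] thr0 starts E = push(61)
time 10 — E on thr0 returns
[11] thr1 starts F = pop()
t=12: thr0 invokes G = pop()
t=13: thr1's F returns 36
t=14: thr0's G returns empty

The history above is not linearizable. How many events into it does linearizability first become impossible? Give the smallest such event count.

14

events 1..13 are linearizable, e.g. via B, A, C, D, E, G, F:
step 1: B pop() → empty — stack <>
step 2: A push(63) — stack <63>
step 3: C pop() → 63 — stack <>
step 4: D push(36) — stack <36>
step 5: E push(61) — stack <36,61>
step 6: G pop() (pending, included) — stack <36>
step 7: F pop() → 36 — stack <>
at event 14 (G's time-14 response) nothing linearizes any more
for example A, B, C, D, E, F, G fails at step 2: B pop() → empty is not legal there
for example A, B, C, D, E, G, F fails at step 2: B pop() → empty is not legal there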